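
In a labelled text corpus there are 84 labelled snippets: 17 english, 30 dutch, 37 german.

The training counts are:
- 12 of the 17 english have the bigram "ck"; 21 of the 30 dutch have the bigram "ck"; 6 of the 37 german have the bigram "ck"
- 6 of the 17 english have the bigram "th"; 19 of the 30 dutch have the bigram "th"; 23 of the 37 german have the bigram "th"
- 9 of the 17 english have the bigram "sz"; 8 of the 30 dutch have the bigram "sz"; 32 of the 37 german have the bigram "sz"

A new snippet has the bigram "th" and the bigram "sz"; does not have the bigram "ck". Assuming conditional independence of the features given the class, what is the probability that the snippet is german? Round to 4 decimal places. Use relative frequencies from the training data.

english: (17/84) × (5/17) × (6/17) × (9/17) ≈ 0.0111221
dutch: (30/84) × (9/30) × (19/30) × (8/30) ≈ 0.0180952
german: (37/84) × (31/37) × (23/37) × (32/37) ≈ 0.198407
P(german | x) = 0.198407 / 0.2276243 ≈ 0.8716

0.8716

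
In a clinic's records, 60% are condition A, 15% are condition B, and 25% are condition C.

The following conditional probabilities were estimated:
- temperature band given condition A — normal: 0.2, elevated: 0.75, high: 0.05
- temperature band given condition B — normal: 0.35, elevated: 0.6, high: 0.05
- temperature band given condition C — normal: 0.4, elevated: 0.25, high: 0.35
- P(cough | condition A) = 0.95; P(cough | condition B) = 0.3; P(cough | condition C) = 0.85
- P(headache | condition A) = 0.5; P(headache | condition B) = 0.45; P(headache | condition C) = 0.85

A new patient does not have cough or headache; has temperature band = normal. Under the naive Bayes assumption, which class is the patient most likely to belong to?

condition B

condition A: 0.6 × 0.2 × (1−0.95) × (1−0.5) = 0.003
condition B: 0.15 × 0.35 × (1−0.3) × (1−0.45) = 0.0202125
condition C: 0.25 × 0.4 × (1−0.85) × (1−0.85) = 0.00225
Highest score → condition B.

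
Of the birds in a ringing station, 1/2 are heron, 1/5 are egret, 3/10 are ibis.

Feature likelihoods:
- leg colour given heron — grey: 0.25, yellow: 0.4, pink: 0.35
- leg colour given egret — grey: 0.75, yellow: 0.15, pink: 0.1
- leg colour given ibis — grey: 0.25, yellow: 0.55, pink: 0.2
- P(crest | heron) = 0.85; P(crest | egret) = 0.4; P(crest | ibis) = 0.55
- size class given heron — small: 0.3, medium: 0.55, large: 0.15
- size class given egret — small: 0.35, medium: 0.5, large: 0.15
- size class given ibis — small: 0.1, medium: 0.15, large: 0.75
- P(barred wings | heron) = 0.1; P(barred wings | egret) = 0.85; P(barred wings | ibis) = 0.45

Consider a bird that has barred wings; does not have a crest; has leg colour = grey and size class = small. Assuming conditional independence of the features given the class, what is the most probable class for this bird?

heron: 0.5 × 0.25 × (1−0.85) × 0.3 × 0.1 = 0.0005625
egret: 0.2 × 0.75 × (1−0.4) × 0.35 × 0.85 = 0.026775
ibis: 0.3 × 0.25 × (1−0.55) × 0.1 × 0.45 = 0.00151875
Highest score → egret.

egret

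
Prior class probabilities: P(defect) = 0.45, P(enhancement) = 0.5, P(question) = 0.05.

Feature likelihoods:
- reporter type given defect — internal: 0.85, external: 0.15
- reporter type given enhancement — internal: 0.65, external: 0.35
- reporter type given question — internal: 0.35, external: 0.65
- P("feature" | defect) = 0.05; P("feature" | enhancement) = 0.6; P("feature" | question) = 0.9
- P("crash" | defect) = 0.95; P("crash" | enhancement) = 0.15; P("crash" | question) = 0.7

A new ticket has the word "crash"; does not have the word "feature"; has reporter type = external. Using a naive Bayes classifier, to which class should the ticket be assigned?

defect: 0.45 × 0.15 × (1−0.05) × 0.95 = 0.06091875
enhancement: 0.5 × 0.35 × (1−0.6) × 0.15 = 0.0105
question: 0.05 × 0.65 × (1−0.9) × 0.7 = 0.002275
Highest score → defect.

defect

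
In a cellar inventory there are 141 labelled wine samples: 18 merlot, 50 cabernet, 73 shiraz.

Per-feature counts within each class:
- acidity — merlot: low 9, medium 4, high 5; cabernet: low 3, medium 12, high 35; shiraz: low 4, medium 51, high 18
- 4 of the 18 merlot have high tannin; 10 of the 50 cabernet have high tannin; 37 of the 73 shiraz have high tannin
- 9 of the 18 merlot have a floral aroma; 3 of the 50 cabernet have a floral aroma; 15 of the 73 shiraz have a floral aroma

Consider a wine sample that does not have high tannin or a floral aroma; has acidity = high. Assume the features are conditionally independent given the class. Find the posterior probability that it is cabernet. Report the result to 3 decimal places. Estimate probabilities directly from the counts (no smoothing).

0.745

merlot: (18/141) × (5/18) × (14/18) × (9/18) ≈ 0.0137904
cabernet: (50/141) × (35/50) × (40/50) × (47/50) ≈ 0.186667
shiraz: (73/141) × (18/73) × (36/73) × (58/73) ≈ 0.0500194
P(cabernet | x) = 0.186667 / 0.2504768 ≈ 0.745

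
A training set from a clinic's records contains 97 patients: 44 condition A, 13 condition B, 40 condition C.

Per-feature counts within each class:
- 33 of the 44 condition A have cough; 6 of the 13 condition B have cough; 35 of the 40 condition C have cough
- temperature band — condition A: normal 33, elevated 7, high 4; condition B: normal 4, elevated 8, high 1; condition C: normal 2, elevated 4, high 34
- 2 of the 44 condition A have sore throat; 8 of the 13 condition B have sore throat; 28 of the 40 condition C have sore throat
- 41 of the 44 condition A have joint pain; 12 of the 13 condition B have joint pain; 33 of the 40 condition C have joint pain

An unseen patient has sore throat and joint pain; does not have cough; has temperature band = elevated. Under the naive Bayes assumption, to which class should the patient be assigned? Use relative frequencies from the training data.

condition A: (44/97) × (11/44) × (7/44) × (2/44) × (41/44) ≈ 0.000764143
condition B: (13/97) × (7/13) × (8/13) × (8/13) × (12/13) ≈ 0.0252265
condition C: (40/97) × (5/40) × (4/40) × (28/40) × (33/40) ≈ 0.0029768
Highest score → condition B.

condition B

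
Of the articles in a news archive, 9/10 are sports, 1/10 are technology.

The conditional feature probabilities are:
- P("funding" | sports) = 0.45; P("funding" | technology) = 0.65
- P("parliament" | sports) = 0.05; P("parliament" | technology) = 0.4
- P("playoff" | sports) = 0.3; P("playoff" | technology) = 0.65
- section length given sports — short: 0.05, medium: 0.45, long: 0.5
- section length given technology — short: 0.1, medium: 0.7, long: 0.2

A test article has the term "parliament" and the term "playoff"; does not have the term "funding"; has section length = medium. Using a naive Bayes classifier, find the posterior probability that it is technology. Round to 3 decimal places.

sports: 0.9 × (1−0.45) × 0.05 × 0.3 × 0.45 = 0.00334125
technology: 0.1 × (1−0.65) × 0.4 × 0.65 × 0.7 = 0.00637
P(technology | x) = 0.00637 / 0.00971125 ≈ 0.656

0.656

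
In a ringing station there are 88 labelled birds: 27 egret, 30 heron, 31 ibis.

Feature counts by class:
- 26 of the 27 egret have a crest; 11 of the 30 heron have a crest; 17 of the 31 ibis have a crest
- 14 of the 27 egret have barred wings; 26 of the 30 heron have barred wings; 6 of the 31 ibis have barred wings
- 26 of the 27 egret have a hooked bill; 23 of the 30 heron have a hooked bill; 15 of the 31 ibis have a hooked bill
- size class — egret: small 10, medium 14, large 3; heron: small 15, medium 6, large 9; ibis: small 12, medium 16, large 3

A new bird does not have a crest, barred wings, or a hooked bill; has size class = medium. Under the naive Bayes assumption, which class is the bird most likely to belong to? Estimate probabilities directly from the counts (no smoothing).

egret: (27/88) × (1/27) × (13/27) × (1/27) × (14/27) ≈ 0.000105075
heron: (30/88) × (19/30) × (4/30) × (7/30) × (6/30) ≈ 0.00134343
ibis: (31/88) × (14/31) × (25/31) × (16/31) × (16/31) ≈ 0.0341775
Highest score → ibis.

ibis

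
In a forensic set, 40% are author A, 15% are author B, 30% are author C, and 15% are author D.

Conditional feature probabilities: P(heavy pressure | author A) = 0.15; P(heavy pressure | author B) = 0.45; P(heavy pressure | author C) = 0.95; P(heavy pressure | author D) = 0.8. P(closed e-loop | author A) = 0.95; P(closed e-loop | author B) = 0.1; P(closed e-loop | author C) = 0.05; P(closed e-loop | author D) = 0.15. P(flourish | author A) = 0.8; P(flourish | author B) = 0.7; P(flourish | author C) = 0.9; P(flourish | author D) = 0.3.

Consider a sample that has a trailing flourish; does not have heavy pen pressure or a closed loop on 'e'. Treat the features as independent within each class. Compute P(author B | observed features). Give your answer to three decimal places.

0.604

author A: 0.4 × (1−0.15) × (1−0.95) × 0.8 = 0.0136
author B: 0.15 × (1−0.45) × (1−0.1) × 0.7 = 0.051975
author C: 0.3 × (1−0.95) × (1−0.05) × 0.9 = 0.012825
author D: 0.15 × (1−0.8) × (1−0.15) × 0.3 = 0.00765
P(author B | x) = 0.051975 / 0.08605 ≈ 0.604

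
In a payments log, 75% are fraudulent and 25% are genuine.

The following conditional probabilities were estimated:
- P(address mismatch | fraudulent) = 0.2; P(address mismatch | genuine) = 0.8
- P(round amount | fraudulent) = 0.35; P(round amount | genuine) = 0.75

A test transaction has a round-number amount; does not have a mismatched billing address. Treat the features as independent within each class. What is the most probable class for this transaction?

fraudulent

fraudulent: 0.75 × (1−0.2) × 0.35 = 0.21
genuine: 0.25 × (1−0.8) × 0.75 = 0.0375
Highest score → fraudulent.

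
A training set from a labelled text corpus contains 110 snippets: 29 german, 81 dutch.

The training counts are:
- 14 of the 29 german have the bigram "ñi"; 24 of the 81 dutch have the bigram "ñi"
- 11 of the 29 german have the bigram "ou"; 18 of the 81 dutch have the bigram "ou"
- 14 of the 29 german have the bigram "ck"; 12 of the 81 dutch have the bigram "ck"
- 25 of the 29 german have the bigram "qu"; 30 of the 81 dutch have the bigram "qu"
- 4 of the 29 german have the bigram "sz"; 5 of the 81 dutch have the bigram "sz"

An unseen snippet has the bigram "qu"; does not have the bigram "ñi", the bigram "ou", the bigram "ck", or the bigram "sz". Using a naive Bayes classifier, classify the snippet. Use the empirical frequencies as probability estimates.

dutch

german: (29/110) × (15/29) × (18/29) × (15/29) × (25/29) × (25/29) ≈ 0.032535
dutch: (81/110) × (57/81) × (63/81) × (69/81) × (30/81) × (76/81) ≈ 0.119307
Highest score → dutch.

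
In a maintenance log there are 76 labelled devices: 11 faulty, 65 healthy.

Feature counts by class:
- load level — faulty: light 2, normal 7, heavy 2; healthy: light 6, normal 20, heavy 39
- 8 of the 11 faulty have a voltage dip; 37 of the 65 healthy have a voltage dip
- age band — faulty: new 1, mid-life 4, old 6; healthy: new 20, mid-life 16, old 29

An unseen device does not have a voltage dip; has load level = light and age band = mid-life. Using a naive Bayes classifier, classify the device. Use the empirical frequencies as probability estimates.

faulty: (11/76) × (2/11) × (3/11) × (4/11) ≈ 0.00260983
healthy: (65/76) × (6/65) × (28/65) × (16/65) ≈ 0.00837122
Highest score → healthy.

healthy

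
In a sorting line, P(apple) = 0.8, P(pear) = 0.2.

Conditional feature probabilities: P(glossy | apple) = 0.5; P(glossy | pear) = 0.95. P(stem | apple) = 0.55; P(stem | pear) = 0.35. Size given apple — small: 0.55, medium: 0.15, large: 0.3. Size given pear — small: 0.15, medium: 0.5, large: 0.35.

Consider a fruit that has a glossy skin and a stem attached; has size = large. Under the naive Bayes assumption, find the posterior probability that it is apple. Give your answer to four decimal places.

0.7393

apple: 0.8 × 0.5 × 0.55 × 0.3 = 0.066
pear: 0.2 × 0.95 × 0.35 × 0.35 = 0.023275
P(apple | x) = 0.066 / 0.089275 ≈ 0.7393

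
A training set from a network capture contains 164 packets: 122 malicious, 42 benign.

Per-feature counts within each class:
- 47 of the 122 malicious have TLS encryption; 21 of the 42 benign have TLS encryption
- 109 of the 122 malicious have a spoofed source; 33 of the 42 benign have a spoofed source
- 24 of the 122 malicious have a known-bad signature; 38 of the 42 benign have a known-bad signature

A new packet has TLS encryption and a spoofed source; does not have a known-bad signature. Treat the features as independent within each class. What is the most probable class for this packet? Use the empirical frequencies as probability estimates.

malicious

malicious: (122/164) × (47/122) × (109/122) × (98/122) ≈ 0.205678
benign: (42/164) × (21/42) × (33/42) × (4/42) ≈ 0.00958188
Highest score → malicious.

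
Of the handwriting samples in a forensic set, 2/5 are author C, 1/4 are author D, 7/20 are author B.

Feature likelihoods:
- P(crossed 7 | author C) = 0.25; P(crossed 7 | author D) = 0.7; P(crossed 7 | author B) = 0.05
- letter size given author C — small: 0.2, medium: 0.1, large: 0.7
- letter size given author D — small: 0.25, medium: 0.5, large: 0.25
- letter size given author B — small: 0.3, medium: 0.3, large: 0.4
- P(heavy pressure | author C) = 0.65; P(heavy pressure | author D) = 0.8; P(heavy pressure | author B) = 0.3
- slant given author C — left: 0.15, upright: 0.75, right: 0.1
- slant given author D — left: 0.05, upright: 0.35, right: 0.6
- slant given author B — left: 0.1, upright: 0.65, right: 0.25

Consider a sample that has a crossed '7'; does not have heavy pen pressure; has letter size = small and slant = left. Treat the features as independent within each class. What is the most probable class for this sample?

author C: 0.4 × 0.25 × 0.2 × (1−0.65) × 0.15 = 0.00105
author D: 0.25 × 0.7 × 0.25 × (1−0.8) × 0.05 = 0.0004375
author B: 0.35 × 0.05 × 0.3 × (1−0.3) × 0.1 = 0.0003675
Highest score → author C.

author C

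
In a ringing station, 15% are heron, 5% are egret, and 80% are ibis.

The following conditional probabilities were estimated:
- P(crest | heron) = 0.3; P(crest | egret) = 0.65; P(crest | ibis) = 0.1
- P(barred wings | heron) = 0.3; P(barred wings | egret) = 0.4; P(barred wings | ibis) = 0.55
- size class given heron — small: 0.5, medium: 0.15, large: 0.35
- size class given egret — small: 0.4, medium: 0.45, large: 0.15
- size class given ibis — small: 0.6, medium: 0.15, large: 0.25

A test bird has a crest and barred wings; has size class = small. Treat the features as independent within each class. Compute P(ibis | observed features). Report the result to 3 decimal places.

heron: 0.15 × 0.3 × 0.3 × 0.5 = 0.00675
egret: 0.05 × 0.65 × 0.4 × 0.4 = 0.0052
ibis: 0.8 × 0.1 × 0.55 × 0.6 = 0.0264
P(ibis | x) = 0.0264 / 0.03835 ≈ 0.688

0.688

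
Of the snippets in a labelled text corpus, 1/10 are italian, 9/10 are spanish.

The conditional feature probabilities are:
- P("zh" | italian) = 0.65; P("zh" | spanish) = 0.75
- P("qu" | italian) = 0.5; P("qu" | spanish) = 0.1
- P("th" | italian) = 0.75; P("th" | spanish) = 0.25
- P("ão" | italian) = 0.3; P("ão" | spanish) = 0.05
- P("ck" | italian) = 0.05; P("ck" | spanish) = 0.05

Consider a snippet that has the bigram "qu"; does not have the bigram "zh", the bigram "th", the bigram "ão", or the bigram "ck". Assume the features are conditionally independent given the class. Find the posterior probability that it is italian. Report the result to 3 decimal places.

italian: 0.1 × (1−0.65) × 0.5 × (1−0.75) × (1−0.3) × (1−0.05) = 0.002909375
spanish: 0.9 × (1−0.75) × 0.1 × (1−0.25) × (1−0.05) × (1−0.05) = 0.0152296875
P(italian | x) = 0.002909375 / 0.0181390625 ≈ 0.160

0.160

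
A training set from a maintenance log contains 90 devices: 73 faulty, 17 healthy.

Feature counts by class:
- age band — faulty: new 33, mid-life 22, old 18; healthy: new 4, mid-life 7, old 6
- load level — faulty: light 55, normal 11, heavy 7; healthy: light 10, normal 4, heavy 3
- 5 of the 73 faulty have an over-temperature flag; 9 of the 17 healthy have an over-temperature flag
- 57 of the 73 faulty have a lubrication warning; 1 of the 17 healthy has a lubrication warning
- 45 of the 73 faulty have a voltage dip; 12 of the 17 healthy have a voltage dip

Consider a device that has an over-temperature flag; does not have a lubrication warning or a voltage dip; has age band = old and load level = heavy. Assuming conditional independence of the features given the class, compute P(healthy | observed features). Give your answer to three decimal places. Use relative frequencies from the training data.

faulty: (73/90) × (18/73) × (7/73) × (5/73) × (16/73) × (28/73) ≈ 0.000110429
healthy: (17/90) × (6/17) × (3/17) × (9/17) × (16/17) × (5/17) ≈ 0.00172412
P(healthy | x) = 0.00172412 / 0.001834549 ≈ 0.940

0.940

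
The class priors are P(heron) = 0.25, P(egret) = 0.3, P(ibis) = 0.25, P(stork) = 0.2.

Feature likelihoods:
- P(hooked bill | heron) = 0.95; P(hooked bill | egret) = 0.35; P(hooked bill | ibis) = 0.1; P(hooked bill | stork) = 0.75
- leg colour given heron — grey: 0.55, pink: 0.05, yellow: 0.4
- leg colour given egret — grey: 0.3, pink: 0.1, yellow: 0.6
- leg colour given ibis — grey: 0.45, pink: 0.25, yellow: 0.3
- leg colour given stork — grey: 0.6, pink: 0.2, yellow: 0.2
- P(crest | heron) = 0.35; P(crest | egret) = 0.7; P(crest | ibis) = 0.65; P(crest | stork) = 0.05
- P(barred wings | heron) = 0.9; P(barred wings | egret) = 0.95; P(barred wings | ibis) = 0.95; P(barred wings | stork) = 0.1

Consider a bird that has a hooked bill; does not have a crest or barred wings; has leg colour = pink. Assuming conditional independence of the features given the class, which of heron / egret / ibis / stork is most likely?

stork

heron: 0.25 × 0.95 × 0.05 × (1−0.35) × (1−0.9) = 0.000771875
egret: 0.3 × 0.35 × 0.1 × (1−0.7) × (1−0.95) = 0.0001575
ibis: 0.25 × 0.1 × 0.25 × (1−0.65) × (1−0.95) = 0.000109375
stork: 0.2 × 0.75 × 0.2 × (1−0.05) × (1−0.1) = 0.02565
Highest score → stork.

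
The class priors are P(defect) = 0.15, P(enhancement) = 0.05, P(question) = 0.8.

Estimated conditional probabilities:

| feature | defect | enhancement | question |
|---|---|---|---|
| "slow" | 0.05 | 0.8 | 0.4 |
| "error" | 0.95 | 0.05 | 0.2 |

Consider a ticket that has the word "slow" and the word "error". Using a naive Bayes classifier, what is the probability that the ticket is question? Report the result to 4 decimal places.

0.8752

defect: 0.15 × 0.05 × 0.95 = 0.007125
enhancement: 0.05 × 0.8 × 0.05 = 0.002
question: 0.8 × 0.4 × 0.2 = 0.064
P(question | x) = 0.064 / 0.073125 ≈ 0.8752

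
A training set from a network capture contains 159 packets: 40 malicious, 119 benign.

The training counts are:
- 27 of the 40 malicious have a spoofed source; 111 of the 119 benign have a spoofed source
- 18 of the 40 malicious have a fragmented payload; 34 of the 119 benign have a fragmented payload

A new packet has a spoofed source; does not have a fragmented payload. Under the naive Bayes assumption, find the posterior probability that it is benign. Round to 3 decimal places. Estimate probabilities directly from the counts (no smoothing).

0.842

malicious: (40/159) × (27/40) × (22/40) ≈ 0.0933962
benign: (119/159) × (111/119) × (85/119) ≈ 0.498652
P(benign | x) = 0.498652 / 0.5920482 ≈ 0.842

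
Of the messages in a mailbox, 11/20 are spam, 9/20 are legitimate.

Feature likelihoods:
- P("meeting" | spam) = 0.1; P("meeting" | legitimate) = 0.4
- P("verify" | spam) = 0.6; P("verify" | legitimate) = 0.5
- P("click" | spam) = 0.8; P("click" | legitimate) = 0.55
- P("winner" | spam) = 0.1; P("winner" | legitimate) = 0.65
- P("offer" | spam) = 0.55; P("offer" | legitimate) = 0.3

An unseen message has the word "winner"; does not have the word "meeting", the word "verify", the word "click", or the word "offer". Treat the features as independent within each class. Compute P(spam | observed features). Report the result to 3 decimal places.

0.061

spam: 0.55 × (1−0.1) × (1−0.6) × (1−0.8) × 0.1 × (1−0.55) = 0.001782
legitimate: 0.45 × (1−0.4) × (1−0.5) × (1−0.55) × 0.65 × (1−0.3) = 0.02764125
P(spam | x) = 0.001782 / 0.02942325 ≈ 0.061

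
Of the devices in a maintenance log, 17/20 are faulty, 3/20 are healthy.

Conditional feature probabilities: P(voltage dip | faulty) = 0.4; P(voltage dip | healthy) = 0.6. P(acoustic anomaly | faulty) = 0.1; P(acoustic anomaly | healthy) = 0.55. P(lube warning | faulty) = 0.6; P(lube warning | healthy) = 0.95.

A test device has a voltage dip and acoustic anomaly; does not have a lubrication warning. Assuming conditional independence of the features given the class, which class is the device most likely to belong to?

faulty

faulty: 0.85 × 0.4 × 0.1 × (1−0.6) = 0.0136
healthy: 0.15 × 0.6 × 0.55 × (1−0.95) = 0.002475
Highest score → faulty.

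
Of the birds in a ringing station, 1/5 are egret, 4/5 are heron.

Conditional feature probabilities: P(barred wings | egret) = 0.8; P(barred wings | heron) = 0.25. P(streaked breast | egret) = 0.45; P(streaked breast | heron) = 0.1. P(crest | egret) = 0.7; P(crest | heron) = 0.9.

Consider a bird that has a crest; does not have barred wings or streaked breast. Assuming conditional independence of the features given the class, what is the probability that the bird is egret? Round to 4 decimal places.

0.0307

egret: 0.2 × (1−0.8) × (1−0.45) × 0.7 = 0.0154
heron: 0.8 × (1−0.25) × (1−0.1) × 0.9 = 0.486
P(egret | x) = 0.0154 / 0.5014 ≈ 0.0307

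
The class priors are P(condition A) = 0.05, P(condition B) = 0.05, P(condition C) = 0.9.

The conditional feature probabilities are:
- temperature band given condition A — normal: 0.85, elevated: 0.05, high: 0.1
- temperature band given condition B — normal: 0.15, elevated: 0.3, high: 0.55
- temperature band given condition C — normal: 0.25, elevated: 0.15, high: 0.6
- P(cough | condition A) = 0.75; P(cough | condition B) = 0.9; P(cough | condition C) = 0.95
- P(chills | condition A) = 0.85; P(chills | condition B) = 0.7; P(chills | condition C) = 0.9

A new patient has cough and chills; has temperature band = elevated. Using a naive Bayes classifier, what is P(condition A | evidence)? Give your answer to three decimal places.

condition A: 0.05 × 0.05 × 0.75 × 0.85 = 0.00159375
condition B: 0.05 × 0.3 × 0.9 × 0.7 = 0.00945
condition C: 0.9 × 0.15 × 0.95 × 0.9 = 0.115425
P(condition A | x) = 0.00159375 / 0.12646875 ≈ 0.013

0.013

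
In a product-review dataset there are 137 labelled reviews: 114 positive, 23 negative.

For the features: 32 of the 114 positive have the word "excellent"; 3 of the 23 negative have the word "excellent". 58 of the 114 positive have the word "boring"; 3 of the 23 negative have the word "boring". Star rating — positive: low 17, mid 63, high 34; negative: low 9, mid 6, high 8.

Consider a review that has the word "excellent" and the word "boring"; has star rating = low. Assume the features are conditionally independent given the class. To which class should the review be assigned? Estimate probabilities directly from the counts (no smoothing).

positive

positive: (114/137) × (32/114) × (58/114) × (17/114) ≈ 0.0177213
negative: (23/137) × (3/23) × (3/23) × (9/23) ≈ 0.00111766
Highest score → positive.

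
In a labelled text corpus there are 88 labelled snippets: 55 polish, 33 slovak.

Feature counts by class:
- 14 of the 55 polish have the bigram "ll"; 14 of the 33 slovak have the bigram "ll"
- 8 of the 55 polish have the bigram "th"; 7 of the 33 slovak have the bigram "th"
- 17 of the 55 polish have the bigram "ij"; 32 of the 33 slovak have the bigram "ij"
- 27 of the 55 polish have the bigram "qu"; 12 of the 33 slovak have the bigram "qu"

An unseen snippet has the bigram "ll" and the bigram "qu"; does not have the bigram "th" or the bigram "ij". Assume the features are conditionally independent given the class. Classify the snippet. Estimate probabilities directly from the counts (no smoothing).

polish

polish: (55/88) × (14/55) × (47/55) × (38/55) × (27/55) ≈ 0.0461108
slovak: (33/88) × (14/33) × (26/33) × (1/33) × (12/33) ≈ 0.0013812
Highest score → polish.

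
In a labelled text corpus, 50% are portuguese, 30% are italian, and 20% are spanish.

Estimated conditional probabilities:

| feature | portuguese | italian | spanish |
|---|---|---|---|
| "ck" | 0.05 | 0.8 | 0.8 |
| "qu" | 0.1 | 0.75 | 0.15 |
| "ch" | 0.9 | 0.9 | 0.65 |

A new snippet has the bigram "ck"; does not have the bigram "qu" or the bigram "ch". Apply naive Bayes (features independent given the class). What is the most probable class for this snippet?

portuguese: 0.5 × 0.05 × (1−0.1) × (1−0.9) = 0.00225
italian: 0.3 × 0.8 × (1−0.75) × (1−0.9) = 0.006
spanish: 0.2 × 0.8 × (1−0.15) × (1−0.65) = 0.0476
Highest score → spanish.

spanish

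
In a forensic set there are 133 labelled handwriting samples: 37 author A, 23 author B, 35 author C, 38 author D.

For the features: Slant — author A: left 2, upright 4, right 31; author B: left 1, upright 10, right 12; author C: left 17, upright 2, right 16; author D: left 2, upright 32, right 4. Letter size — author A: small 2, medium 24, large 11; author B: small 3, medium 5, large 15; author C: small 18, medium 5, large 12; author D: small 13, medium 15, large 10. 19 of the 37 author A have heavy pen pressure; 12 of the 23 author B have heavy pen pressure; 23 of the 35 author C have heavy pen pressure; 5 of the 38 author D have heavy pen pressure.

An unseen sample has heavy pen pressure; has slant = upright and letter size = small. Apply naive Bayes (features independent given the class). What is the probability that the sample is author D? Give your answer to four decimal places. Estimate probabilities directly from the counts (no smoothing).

0.4954

author A: (37/133) × (4/37) × (2/37) × (19/37) ≈ 0.000834812
author B: (23/133) × (10/23) × (3/23) × (12/23) ≈ 0.00511676
author C: (35/133) × (2/35) × (18/35) × (23/35) ≈ 0.00508209
author D: (38/133) × (32/38) × (13/38) × (5/38) ≈ 0.0108304
P(author D | x) = 0.0108304 / 0.021864062 ≈ 0.4954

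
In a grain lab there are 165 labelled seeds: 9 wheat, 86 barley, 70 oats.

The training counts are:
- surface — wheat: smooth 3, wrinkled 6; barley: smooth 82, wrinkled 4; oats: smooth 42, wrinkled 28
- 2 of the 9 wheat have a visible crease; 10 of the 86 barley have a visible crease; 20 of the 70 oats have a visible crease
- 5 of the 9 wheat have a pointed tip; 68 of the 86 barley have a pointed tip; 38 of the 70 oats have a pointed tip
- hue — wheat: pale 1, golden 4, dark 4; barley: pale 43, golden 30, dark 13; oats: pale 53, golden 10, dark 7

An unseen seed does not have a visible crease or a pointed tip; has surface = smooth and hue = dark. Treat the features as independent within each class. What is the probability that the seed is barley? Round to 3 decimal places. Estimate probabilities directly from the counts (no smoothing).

wheat: (9/165) × (3/9) × (7/9) × (4/9) × (4/9) ≈ 0.00279337
barley: (86/165) × (82/86) × (76/86) × (18/86) × (13/86) ≈ 0.0138952
oats: (70/165) × (42/70) × (50/70) × (32/70) × (7/70) ≈ 0.00831169
P(barley | x) = 0.0138952 / 0.02500026 ≈ 0.556

0.556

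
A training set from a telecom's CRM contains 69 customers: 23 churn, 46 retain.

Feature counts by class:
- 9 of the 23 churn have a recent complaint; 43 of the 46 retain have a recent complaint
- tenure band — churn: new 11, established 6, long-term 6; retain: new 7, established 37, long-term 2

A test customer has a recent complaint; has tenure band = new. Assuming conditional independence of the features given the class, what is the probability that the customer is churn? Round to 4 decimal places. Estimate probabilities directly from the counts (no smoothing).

churn: (23/69) × (9/23) × (11/23) ≈ 0.0623819
retain: (46/69) × (43/46) × (7/46) ≈ 0.094833
P(churn | x) = 0.0623819 / 0.1572149 ≈ 0.3968

0.3968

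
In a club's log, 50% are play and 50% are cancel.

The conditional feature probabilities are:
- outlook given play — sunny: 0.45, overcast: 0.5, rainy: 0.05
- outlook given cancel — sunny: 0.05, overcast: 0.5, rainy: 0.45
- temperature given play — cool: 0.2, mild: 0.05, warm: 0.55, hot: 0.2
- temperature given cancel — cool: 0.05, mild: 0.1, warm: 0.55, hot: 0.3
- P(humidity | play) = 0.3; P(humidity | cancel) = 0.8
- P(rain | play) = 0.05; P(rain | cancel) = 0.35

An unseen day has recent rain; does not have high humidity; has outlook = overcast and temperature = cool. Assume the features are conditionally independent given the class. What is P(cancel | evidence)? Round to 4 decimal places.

play: 0.5 × 0.5 × 0.2 × (1−0.3) × 0.05 = 0.00175
cancel: 0.5 × 0.5 × 0.05 × (1−0.8) × 0.35 = 0.000875
P(cancel | x) = 0.000875 / 0.002625 ≈ 0.3333

0.3333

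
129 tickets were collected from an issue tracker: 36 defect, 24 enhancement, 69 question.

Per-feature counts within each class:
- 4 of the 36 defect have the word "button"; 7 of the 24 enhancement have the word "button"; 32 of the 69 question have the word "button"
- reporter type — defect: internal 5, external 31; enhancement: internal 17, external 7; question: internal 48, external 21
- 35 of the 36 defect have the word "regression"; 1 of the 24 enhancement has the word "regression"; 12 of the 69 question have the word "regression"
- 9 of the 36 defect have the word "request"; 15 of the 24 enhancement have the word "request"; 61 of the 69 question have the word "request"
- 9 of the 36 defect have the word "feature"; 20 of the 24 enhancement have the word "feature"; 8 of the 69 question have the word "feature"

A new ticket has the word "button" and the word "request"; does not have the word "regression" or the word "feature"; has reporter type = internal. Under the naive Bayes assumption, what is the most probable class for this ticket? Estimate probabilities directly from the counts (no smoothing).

defect: (36/129) × (4/36) × (5/36) × (1/36) × (9/36) × (27/36) ≈ 0.0000224304
enhancement: (24/129) × (7/24) × (17/24) × (23/24) × (15/24) × (4/24) ≈ 0.003837
question: (69/129) × (32/69) × (48/69) × (57/69) × (61/69) × (61/69) ≈ 0.111414
Highest score → question.

question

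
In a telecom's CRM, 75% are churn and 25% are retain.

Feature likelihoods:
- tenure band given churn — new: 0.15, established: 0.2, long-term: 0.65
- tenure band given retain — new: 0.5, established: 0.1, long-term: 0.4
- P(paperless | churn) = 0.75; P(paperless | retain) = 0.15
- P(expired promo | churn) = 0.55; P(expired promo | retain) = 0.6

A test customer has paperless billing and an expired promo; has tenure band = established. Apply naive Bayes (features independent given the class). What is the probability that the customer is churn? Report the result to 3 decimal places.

0.965

churn: 0.75 × 0.2 × 0.75 × 0.55 = 0.061875
retain: 0.25 × 0.1 × 0.15 × 0.6 = 0.00225
P(churn | x) = 0.061875 / 0.064125 ≈ 0.965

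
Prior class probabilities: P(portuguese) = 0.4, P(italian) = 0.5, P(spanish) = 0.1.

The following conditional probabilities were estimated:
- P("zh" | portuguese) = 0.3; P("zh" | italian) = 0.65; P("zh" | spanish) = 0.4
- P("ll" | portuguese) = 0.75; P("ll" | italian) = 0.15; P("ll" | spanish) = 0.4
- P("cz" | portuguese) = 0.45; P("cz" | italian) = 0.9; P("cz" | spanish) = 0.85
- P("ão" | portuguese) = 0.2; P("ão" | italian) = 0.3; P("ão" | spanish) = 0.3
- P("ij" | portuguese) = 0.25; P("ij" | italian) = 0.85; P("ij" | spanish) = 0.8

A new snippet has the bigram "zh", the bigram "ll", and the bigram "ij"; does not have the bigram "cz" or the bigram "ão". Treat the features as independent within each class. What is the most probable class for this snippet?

portuguese: 0.4 × 0.3 × 0.75 × (1−0.45) × (1−0.2) × 0.25 = 0.0099
italian: 0.5 × 0.65 × 0.15 × (1−0.9) × (1−0.3) × 0.85 = 0.002900625
spanish: 0.1 × 0.4 × 0.4 × (1−0.85) × (1−0.3) × 0.8 = 0.001344
Highest score → portuguese.

portuguese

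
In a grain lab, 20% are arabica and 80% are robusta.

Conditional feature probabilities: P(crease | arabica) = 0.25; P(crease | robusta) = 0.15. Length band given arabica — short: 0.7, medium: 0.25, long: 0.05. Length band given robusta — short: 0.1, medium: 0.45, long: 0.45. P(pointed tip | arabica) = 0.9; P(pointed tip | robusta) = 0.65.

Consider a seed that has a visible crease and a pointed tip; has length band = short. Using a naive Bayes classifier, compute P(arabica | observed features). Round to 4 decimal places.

0.8015

arabica: 0.2 × 0.25 × 0.7 × 0.9 = 0.0315
robusta: 0.8 × 0.15 × 0.1 × 0.65 = 0.0078
P(arabica | x) = 0.0315 / 0.0393 ≈ 0.8015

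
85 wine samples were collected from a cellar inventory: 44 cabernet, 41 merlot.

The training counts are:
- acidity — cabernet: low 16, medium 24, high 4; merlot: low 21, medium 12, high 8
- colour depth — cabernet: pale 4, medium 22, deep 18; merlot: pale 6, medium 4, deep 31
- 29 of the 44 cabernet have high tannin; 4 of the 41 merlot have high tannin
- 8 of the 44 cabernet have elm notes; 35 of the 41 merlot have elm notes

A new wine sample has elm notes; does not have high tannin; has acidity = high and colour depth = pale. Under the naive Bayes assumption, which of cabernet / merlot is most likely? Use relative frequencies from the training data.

merlot

cabernet: (44/85) × (4/44) × (4/44) × (15/44) × (8/44) ≈ 0.00026517
merlot: (41/85) × (8/41) × (6/41) × (37/41) × (35/41) ≈ 0.0106106
Highest score → merlot.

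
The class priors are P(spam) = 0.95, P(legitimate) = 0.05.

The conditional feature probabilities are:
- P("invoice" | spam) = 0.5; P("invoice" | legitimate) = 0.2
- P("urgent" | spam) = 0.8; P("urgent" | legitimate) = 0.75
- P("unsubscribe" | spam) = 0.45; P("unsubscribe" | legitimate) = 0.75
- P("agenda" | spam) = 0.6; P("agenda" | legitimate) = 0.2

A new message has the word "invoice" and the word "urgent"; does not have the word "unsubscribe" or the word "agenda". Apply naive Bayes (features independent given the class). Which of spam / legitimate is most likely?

spam

spam: 0.95 × 0.5 × 0.8 × (1−0.45) × (1−0.6) = 0.0836
legitimate: 0.05 × 0.2 × 0.75 × (1−0.75) × (1−0.2) = 0.0015
Highest score → spam.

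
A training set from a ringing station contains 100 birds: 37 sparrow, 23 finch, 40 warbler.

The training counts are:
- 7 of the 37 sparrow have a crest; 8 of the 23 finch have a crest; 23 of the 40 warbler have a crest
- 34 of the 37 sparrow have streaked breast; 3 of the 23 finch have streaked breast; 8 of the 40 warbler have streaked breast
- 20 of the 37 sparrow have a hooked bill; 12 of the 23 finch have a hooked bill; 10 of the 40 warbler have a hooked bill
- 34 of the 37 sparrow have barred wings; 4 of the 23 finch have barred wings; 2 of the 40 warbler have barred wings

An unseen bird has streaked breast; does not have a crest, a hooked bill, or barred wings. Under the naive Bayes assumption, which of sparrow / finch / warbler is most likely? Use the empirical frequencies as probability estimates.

warbler

sparrow: (37/100) × (30/37) × (34/37) × (17/37) × (3/37) ≈ 0.0102699
finch: (23/100) × (15/23) × (3/23) × (11/23) × (19/23) ≈ 0.00772993
warbler: (40/100) × (17/40) × (8/40) × (30/40) × (38/40) = 0.024225
Highest score → warbler.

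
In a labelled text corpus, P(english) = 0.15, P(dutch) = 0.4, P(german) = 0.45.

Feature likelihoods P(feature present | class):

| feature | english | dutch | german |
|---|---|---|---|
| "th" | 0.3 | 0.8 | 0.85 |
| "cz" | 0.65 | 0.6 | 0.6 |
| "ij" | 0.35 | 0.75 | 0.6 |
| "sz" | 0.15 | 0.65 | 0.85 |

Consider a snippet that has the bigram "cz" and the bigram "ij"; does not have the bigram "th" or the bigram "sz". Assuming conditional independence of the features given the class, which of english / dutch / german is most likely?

english: 0.15 × (1−0.3) × 0.65 × 0.35 × (1−0.15) = 0.020304375
dutch: 0.4 × (1−0.8) × 0.6 × 0.75 × (1−0.65) = 0.0126
german: 0.45 × (1−0.85) × 0.6 × 0.6 × (1−0.85) = 0.003645
Highest score → english.

english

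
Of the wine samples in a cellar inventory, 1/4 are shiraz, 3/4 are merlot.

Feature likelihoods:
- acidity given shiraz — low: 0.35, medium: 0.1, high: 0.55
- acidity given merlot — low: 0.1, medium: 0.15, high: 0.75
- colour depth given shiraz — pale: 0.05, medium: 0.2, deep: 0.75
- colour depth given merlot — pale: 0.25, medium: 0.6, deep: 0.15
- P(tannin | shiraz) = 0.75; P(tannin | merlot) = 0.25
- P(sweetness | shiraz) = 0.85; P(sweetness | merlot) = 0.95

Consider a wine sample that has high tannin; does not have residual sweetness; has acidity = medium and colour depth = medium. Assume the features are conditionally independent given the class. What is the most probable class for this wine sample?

shiraz: 0.25 × 0.1 × 0.2 × 0.75 × (1−0.85) = 0.0005625
merlot: 0.75 × 0.15 × 0.6 × 0.25 × (1−0.95) = 0.00084375
Highest score → merlot.

merlot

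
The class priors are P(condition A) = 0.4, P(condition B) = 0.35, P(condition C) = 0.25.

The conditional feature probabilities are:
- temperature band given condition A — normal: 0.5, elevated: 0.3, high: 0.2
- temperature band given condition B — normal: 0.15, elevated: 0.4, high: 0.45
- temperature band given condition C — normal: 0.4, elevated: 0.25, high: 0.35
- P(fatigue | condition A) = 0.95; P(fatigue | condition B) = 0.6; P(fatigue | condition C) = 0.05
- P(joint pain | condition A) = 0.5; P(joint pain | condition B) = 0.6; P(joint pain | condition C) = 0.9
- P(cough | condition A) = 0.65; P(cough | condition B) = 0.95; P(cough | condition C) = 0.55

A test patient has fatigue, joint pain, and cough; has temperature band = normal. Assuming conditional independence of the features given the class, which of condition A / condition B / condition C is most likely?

condition A

condition A: 0.4 × 0.5 × 0.95 × 0.5 × 0.65 = 0.06175
condition B: 0.35 × 0.15 × 0.6 × 0.6 × 0.95 = 0.017955
condition C: 0.25 × 0.4 × 0.05 × 0.9 × 0.55 = 0.002475
Highest score → condition A.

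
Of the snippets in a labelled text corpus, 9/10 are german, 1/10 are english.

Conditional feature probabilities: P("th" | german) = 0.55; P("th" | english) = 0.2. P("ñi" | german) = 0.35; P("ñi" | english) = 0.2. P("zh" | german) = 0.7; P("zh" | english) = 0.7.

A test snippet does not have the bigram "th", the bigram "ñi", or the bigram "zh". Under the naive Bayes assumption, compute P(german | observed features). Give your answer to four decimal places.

0.8044

german: 0.9 × (1−0.55) × (1−0.35) × (1−0.7) = 0.078975
english: 0.1 × (1−0.2) × (1−0.2) × (1−0.7) = 0.0192
P(german | x) = 0.078975 / 0.098175 ≈ 0.8044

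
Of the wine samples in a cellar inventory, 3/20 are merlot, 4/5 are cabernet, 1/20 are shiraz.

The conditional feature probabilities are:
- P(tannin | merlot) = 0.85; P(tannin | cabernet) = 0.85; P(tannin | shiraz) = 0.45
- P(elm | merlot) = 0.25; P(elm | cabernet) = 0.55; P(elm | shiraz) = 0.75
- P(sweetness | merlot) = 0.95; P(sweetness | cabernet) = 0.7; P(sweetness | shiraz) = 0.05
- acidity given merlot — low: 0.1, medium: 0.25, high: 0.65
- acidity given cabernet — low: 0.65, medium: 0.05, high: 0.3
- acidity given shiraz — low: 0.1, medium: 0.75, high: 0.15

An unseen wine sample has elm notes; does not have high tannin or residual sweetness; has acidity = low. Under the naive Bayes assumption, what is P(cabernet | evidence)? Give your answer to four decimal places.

0.8662

merlot: 0.15 × (1−0.85) × 0.25 × (1−0.95) × 0.1 = 0.000028125
cabernet: 0.8 × (1−0.85) × 0.55 × (1−0.7) × 0.65 = 0.01287
shiraz: 0.05 × (1−0.45) × 0.75 × (1−0.05) × 0.1 = 0.001959375
P(cabernet | x) = 0.01287 / 0.0148575 ≈ 0.8662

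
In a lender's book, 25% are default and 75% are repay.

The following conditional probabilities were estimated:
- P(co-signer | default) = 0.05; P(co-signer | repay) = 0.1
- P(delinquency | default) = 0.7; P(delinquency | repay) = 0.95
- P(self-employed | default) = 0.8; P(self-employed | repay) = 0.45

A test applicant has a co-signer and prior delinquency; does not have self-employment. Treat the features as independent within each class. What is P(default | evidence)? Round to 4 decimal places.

default: 0.25 × 0.05 × 0.7 × (1−0.8) = 0.00175
repay: 0.75 × 0.1 × 0.95 × (1−0.45) = 0.0391875
P(default | x) = 0.00175 / 0.0409375 ≈ 0.0427

0.0427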